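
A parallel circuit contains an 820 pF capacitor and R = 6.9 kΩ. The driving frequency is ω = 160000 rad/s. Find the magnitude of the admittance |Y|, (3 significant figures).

195 μS

X_C = 1/(ωC) = 7620 Ω
Parallel: admittances add. Y = 1/R + jωC
Y = (0.000145 + j0.000131) S
|Y| = 0.000195 S → |Z| = 1/|Y| = 5120 Ω, ∠Z = −∠Y = -42.2°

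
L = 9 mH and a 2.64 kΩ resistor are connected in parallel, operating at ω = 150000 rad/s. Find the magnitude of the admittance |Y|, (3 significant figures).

X_L = ωL = 1350 Ω
Parallel: admittances add. Y = 1/R + 1/(jωL)
Y = (0.000379 − j0.000741) S
|Y| = 0.000832 S → |Z| = 1/|Y| = 1200 Ω, ∠Z = −∠Y = 62.9°

832 μS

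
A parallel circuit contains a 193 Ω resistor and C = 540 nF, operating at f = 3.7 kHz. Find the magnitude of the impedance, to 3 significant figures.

73.6 Ω

ω = 2πf = 23250 rad/s
X_C = 1/(ωC) = 79.7 Ω
Parallel: admittances add. Y = 1/R + jωC
Y = (0.00518 + j0.0126) S
|Y| = 0.0136 S → |Z| = 1/|Y| = 73.6 Ω, ∠Z = −∠Y = -67.6°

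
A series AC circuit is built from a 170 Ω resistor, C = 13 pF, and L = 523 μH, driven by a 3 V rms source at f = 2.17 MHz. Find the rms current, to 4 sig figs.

ω = 2πf = 1.363e+07 rad/s
X_L = ωL = 7131 Ω
X_C = 1/(ωC) = 5642 Ω
Net reactance X = X_L − X_C = 1489 Ω
Z = 170.0 + j1489 Ω
|Z| = √(170.0² + 1489²) = 1499 Ω
I = V/|Z| = 3/1499 = 2.002 mA

2.002 mA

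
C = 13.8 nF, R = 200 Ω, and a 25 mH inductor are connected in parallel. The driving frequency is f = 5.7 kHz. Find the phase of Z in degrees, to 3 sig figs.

ω = 2πf = 35810 rad/s
X_L = ωL = 895 Ω
X_C = 1/(ωC) = 2020 Ω
Parallel: admittances add. Y = 1/R + 1/(jωL) + jωC
Y = (0.00500 − j0.000623) S
|Y| = 0.00504 S → |Z| = 1/|Y| = 198 Ω, ∠Z = −∠Y = 7.10°

7.10°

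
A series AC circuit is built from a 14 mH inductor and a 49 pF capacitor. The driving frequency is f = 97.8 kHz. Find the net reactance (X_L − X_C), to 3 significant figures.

-24600 Ω

ω = 2πf = 614500 rad/s
X_L = ωL = 8600 Ω
X_C = 1/(ωC) = 33200 Ω
X = 8600 − 33200 = -24600 Ω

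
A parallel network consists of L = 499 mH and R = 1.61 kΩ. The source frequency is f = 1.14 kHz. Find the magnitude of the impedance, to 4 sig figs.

1468 Ω

ω = 2πf = 7163 rad/s
X_L = ωL = 3574 Ω
Parallel: admittances add. Y = 1/R + 1/(jωL)
Y = (0.0006211 − j0.0002798) S
|Y| = 0.0006812 S → |Z| = 1/|Y| = 1468 Ω, ∠Z = −∠Y = 24.25°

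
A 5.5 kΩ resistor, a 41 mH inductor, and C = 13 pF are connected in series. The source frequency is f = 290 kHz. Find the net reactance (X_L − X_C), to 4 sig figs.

ω = 2πf = 1.822e+06 rad/s
X_L = ωL = 74710 Ω
X_C = 1/(ωC) = 42220 Ω
X = 74710 − 42220 = 32490 Ω

32490 Ω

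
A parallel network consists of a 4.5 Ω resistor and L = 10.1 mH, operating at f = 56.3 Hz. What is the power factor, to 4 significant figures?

ω = 2πf = 353.7 rad/s
X_L = ωL = 3.573 Ω
Parallel: admittances add. Y = 1/R + 1/(jωL)
Y = (0.2222 − j0.2799) S
|Y| = 0.3574 S → |Z| = 1/|Y| = 2.798 Ω, ∠Z = −∠Y = 51.55°
cos φ = cos(51.55°) = 0.6218

0.6218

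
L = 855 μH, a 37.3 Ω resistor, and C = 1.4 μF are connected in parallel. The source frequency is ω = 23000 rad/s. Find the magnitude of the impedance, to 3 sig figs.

X_L = ωL = 19.7 Ω
X_C = 1/(ωC) = 31.1 Ω
Parallel: admittances add. Y = 1/R + 1/(jωL) + jωC
Y = (0.0268 − j0.0187) S
|Y| = 0.0327 S → |Z| = 1/|Y| = 30.6 Ω, ∠Z = −∠Y = 34.8°

30.6 Ω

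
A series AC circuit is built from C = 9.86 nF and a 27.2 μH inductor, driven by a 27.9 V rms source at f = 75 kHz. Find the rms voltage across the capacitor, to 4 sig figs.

29.67 V

ω = 2πf = 471200 rad/s
X_L = ωL = 12.82 Ω
X_C = 1/(ωC) = 215.2 Ω
Net reactance X = X_L − X_C = -202.4 Ω
Z = − j202.4 Ω
|Z| = √(0² + 202.4²) = 202.4 Ω
I = V/|Z| = 137.8 mA
V_C = I·|Z_C| = 0.1378 × 215.2 = 29.67 V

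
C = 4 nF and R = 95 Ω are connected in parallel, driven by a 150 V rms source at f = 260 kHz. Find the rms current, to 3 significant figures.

ω = 2πf = 1.634e+06 rad/s
X_C = 1/(ωC) = 153 Ω
Parallel: admittances add. Y = 1/R + jωC
Y = (0.0105 + j0.00653) S
|Y| = 0.0124 S → |Z| = 1/|Y| = 80.7 Ω, ∠Z = −∠Y = -31.8°
I = V/|Z| = 150/80.7 = 1.86 A

1.86 A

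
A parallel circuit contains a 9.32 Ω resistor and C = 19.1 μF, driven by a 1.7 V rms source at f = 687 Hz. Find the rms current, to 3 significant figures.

ω = 2πf = 4317 rad/s
X_C = 1/(ωC) = 12.1 Ω
Parallel: admittances add. Y = 1/R + jωC
Y = (0.107 + j0.0824) S
|Y| = 0.135 S → |Z| = 1/|Y| = 7.39 Ω, ∠Z = −∠Y = -37.5°
I = V/|Z| = 1.7/7.39 = 230 mA

230 mA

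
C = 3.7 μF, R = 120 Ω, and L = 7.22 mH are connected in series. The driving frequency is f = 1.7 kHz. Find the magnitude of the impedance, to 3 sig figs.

131 Ω

ω = 2πf = 10680 rad/s
X_L = ωL = 77.1 Ω
X_C = 1/(ωC) = 25.3 Ω
Net reactance X = X_L − X_C = 51.8 Ω
Z = 120 + j51.8 Ω
|Z| = √(120² + 51.8²) = 131 Ω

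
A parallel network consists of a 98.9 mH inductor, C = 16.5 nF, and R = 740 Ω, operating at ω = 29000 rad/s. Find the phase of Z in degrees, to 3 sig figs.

X_L = ωL = 2870 Ω
X_C = 1/(ωC) = 2090 Ω
Parallel: admittances add. Y = 1/R + 1/(jωL) + jωC
Y = (0.00135 + j0.000130) S
|Y| = 0.00136 S → |Z| = 1/|Y| = 737 Ω, ∠Z = −∠Y = -5.49°

-5.49°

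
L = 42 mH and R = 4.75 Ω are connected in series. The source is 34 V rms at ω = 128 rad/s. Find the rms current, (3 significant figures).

4.74 A

X_L = ωL = 5.38 Ω
Z = 4.75 + j5.38 Ω
|Z| = √(4.75² + 5.38²) = 7.17 Ω
I = V/|Z| = 34/7.17 = 4.74 A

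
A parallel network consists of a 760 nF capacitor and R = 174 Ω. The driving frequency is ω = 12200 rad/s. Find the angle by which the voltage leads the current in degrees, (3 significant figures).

X_C = 1/(ωC) = 108 Ω
Parallel: admittances add. Y = 1/R + jωC
Y = (0.00575 + j0.00927) S
|Y| = 0.0109 S → |Z| = 1/|Y| = 91.7 Ω, ∠Z = −∠Y = -58.2°

-58.2°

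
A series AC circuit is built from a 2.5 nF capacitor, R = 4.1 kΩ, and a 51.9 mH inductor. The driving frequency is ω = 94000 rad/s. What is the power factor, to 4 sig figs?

0.9886

X_L = ωL = 4879 Ω
X_C = 1/(ωC) = 4255 Ω
Net reactance X = X_L − X_C = 623.3 Ω
Z = 4100 + j623.3 Ω
|Z| = √(4100² + 623.3²) = 4147 Ω
∠Z = arctan(623.3/4100) = 8.644°
cos φ = cos(8.644°) = 0.9886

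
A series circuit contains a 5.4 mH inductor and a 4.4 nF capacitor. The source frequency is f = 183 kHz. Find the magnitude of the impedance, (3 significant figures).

ω = 2πf = 1.15e+06 rad/s
X_L = ωL = 6210 Ω
X_C = 1/(ωC) = 198 Ω
Net reactance X = X_L − X_C = 6010 Ω
Z = j6010 Ω
|Z| = √(0² + 6010²) = 6010 Ω

6010 Ω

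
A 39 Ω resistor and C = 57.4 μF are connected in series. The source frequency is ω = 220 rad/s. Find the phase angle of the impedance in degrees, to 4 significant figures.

X_C = 1/(ωC) = 79.19 Ω
Z = 39.00 − j79.19 Ω
|Z| = √(39.00² + 79.19²) = 88.27 Ω
∠Z = arctan(-79.19/39.00) = -63.78°

-63.78°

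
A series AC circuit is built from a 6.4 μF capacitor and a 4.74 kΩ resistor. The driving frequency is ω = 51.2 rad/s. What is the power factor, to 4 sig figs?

0.8408

X_C = 1/(ωC) = 3052 Ω
Z = 4740 − j3052 Ω
|Z| = √(4740² + 3052²) = 5637 Ω
∠Z = arctan(-3052/4740) = -32.77°
cos φ = cos(-32.77°) = 0.8408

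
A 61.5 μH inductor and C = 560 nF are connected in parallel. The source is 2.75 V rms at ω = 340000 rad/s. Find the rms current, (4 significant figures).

392.1 mA

X_L = ωL = 20.91 Ω
X_C = 1/(ωC) = 5.252 Ω
Parallel: admittances add. Y = 1/(jωL) + jωC
Y = (0 + j0.1426) S
|Y| = 0.1426 S → |Z| = 1/|Y| = 7.014 Ω, ∠Z = −∠Y = -90.00°
I = V/|Z| = 2.75/7.014 = 392.1 mA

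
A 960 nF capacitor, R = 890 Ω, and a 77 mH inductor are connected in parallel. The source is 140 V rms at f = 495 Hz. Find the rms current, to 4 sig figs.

229.1 mA

ω = 2πf = 3110 rad/s
X_L = ωL = 239.5 Ω
X_C = 1/(ωC) = 334.9 Ω
Parallel: admittances add. Y = 1/R + 1/(jωL) + jωC
Y = (0.001124 − j0.001190) S
|Y| = 0.001637 S → |Z| = 1/|Y| = 611.0 Ω, ∠Z = −∠Y = 46.64°
I = V/|Z| = 140/611.0 = 229.1 mA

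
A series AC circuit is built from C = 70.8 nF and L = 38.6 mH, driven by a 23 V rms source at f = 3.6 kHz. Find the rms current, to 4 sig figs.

ω = 2πf = 22620 rad/s
X_L = ωL = 873.1 Ω
X_C = 1/(ωC) = 624.4 Ω
Net reactance X = X_L − X_C = 248.7 Ω
Z = j248.7 Ω
|Z| = √(0² + 248.7²) = 248.7 Ω
I = V/|Z| = 23/248.7 = 92.49 mA

92.49 mA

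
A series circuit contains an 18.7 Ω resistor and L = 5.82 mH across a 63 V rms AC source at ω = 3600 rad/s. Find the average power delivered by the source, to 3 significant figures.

94.1 W

X_L = ωL = 21.0 Ω
Z = 18.7 + j21.0 Ω
|Z| = √(18.7² + 21.0²) = 28.1 Ω
∠Z = arctan(21.0/18.7) = 48.3°
I = V/|Z| = 2.24 A
P = VI cos φ = 63 × 2.24 × cos(48.3°) = 94.1 W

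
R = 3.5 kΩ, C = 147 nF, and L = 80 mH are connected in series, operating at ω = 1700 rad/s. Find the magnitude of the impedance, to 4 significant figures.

5215 Ω

X_L = ωL = 136.0 Ω
X_C = 1/(ωC) = 4002 Ω
Net reactance X = X_L − X_C = -3866 Ω
Z = 3500 − j3866 Ω
|Z| = √(3500² + 3866²) = 5215 Ω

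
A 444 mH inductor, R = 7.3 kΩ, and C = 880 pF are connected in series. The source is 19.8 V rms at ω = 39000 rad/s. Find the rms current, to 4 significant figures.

1.425 mA

X_L = ωL = 17320 Ω
X_C = 1/(ωC) = 29140 Ω
Net reactance X = X_L − X_C = -11820 Ω
Z = 7300 − j11820 Ω
|Z| = √(7300² + 11820²) = 13890 Ω
I = V/|Z| = 19.8/13890 = 1.425 mA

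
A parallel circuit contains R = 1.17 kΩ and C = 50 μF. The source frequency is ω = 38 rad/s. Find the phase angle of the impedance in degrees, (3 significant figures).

X_C = 1/(ωC) = 526 Ω
Parallel: admittances add. Y = 1/R + jωC
Y = (0.000855 + j0.00190) S
|Y| = 0.00208 S → |Z| = 1/|Y| = 480 Ω, ∠Z = −∠Y = -65.8°

-65.8°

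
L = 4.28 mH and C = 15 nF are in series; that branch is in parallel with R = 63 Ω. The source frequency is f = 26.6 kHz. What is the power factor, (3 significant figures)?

0.981

ω = 2πf = 167100 rad/s
X_L = ωL = 715 Ω
X_C = 1/(ωC) = 399 Ω
Branch 1: Z₁ = R = 63.0 Ω
Branch 2 (series LC): Z₂ = j(X_L − X_C) = j316 Ω
Parallel: Z = Z₁Z₂/(Z₁+Z₂), |Z| = 61.8 Ω, ∠Z = 11.3°
cos φ = cos(11.3°) = 0.981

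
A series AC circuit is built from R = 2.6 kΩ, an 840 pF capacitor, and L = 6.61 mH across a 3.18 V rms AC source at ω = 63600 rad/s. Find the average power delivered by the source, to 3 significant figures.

77.0 μW

X_L = ωL = 420 Ω
X_C = 1/(ωC) = 18700 Ω
Net reactance X = X_L − X_C = -18300 Ω
Z = 2600 − j18300 Ω
|Z| = √(2600² + 18300²) = 18500 Ω
∠Z = arctan(-18300/2600) = -81.9°
I = V/|Z| = 172 μA
P = VI cos φ = 3.18 × 0.000172 × cos(-81.9°) = 77.0 μW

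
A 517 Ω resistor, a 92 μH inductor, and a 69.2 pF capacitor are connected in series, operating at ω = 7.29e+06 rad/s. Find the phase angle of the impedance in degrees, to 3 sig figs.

X_L = ωL = 671 Ω
X_C = 1/(ωC) = 1980 Ω
Net reactance X = X_L − X_C = -1310 Ω
Z = 517 − j1310 Ω
|Z| = √(517² + 1310²) = 1410 Ω
∠Z = arctan(-1310/517) = -68.5°

-68.5°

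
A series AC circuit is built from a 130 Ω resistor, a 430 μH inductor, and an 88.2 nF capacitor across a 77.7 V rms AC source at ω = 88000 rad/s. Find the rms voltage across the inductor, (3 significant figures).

X_L = ωL = 37.8 Ω
X_C = 1/(ωC) = 129 Ω
Net reactance X = X_L − X_C = -91.0 Ω
Z = 130 − j91.0 Ω
|Z| = √(130² + 91.0²) = 159 Ω
I = V/|Z| = 490 mA
V_L = I·|Z_L| = 0.490 × 37.8 = 18.5 V

18.5 V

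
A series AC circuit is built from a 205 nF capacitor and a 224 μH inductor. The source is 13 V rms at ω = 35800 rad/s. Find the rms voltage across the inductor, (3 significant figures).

X_L = ωL = 8.02 Ω
X_C = 1/(ωC) = 136 Ω
Net reactance X = X_L − X_C = -128 Ω
Z = − j128 Ω
|Z| = √(0² + 128²) = 128 Ω
I = V/|Z| = 101 mA
V_L = I·|Z_L| = 0.101 × 8.02 = 0.813 V

0.813 V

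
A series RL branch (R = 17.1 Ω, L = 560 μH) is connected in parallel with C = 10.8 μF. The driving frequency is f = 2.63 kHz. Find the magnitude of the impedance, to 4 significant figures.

6.231 Ω

ω = 2πf = 16520 rad/s
X_L = ωL = 9.254 Ω
X_C = 1/(ωC) = 5.603 Ω
Branch 1 (R+jX_L): Z₁ = 17.10 + j9.254 Ω, |Z₁| = 19.44 Ω
Branch 2 (−jX_C): Z₂ = −j5.603 Ω
Parallel: Z = Z₁Z₂/(Z₁+Z₂), |Z| = 6.231 Ω, ∠Z = -73.63°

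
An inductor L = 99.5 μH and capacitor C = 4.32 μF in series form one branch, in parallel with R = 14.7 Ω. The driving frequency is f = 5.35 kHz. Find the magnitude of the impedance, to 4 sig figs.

ω = 2πf = 33620 rad/s
X_L = ωL = 3.345 Ω
X_C = 1/(ωC) = 6.886 Ω
Branch 1: Z₁ = R = 14.70 Ω
Branch 2 (series LC): Z₂ = j(X_L − X_C) = −j3.542 Ω
Parallel: Z = Z₁Z₂/(Z₁+Z₂), |Z| = 3.443 Ω, ∠Z = -76.45°

3.443 Ω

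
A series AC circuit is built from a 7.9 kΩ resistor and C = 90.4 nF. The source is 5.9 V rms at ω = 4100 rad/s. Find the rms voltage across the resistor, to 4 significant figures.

X_C = 1/(ωC) = 2698 Ω
Z = 7900 − j2698 Ω
|Z| = √(7900² + 2698²) = 8348 Ω
I = V/|Z| = 706.8 μA
V_R = I·|Z_R| = 0.0007068 × 7900 = 5.583 V

5.583 V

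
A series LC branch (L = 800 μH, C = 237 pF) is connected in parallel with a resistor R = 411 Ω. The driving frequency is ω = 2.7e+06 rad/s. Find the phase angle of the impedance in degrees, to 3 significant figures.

34.5°

X_L = ωL = 2160 Ω
X_C = 1/(ωC) = 1560 Ω
Branch 1: Z₁ = R = 411 Ω
Branch 2 (series LC): Z₂ = j(X_L − X_C) = j597 Ω
Parallel: Z = Z₁Z₂/(Z₁+Z₂), |Z| = 339 Ω, ∠Z = 34.5°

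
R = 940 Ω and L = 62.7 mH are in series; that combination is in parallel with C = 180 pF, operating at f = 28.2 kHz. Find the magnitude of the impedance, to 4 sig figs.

ω = 2πf = 177200 rad/s
X_L = ωL = 11110 Ω
X_C = 1/(ωC) = 31350 Ω
Branch 1 (R+jX_L): Z₁ = 940.0 + j11110 Ω, |Z₁| = 11150 Ω
Branch 2 (−jX_C): Z₂ = −j31350 Ω
Parallel: Z = Z₁Z₂/(Z₁+Z₂), |Z| = 17250 Ω, ∠Z = 82.51°

17250 Ω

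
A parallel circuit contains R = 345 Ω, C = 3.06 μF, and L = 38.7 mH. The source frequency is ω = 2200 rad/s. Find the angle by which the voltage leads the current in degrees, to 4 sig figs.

59.96°

X_L = ωL = 85.14 Ω
X_C = 1/(ωC) = 148.5 Ω
Parallel: admittances add. Y = 1/R + 1/(jωL) + jωC
Y = (0.002899 − j0.005013) S
|Y| = 0.005791 S → |Z| = 1/|Y| = 172.7 Ω, ∠Z = −∠Y = 59.96°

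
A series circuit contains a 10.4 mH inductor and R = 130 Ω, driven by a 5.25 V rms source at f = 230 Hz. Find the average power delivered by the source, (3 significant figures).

209 mW

ω = 2πf = 1445 rad/s
X_L = ωL = 15.0 Ω
Z = 130 + j15.0 Ω
|Z| = √(130² + 15.0²) = 131 Ω
∠Z = arctan(15.0/130) = 6.59°
I = V/|Z| = 40.1 mA
P = VI cos φ = 5.25 × 0.0401 × cos(6.59°) = 209 mW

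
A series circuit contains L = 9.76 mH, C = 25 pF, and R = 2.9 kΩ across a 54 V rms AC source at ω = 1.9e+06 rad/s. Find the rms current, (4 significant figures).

X_L = ωL = 18540 Ω
X_C = 1/(ωC) = 21050 Ω
Net reactance X = X_L − X_C = -2509 Ω
Z = 2900 − j2509 Ω
|Z| = √(2900² + 2509²) = 3834 Ω
I = V/|Z| = 54/3834 = 14.08 mA

14.08 mA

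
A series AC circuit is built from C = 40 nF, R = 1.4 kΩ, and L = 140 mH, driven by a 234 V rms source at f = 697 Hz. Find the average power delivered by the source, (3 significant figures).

2.75 W

ω = 2πf = 4379 rad/s
X_L = ωL = 613 Ω
X_C = 1/(ωC) = 5710 Ω
Net reactance X = X_L − X_C = -5100 Ω
Z = 1400 − j5100 Ω
|Z| = √(1400² + 5100²) = 5280 Ω
∠Z = arctan(-5100/1400) = -74.6°
I = V/|Z| = 44.3 mA
P = VI cos φ = 234 × 0.0443 × cos(-74.6°) = 2.75 W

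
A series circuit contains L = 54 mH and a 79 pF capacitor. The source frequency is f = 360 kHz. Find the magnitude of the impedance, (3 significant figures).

117000 Ω

ω = 2πf = 2.262e+06 rad/s
X_L = ωL = 122000 Ω
X_C = 1/(ωC) = 5600 Ω
Net reactance X = X_L − X_C = 117000 Ω
Z = j117000 Ω
|Z| = √(0² + 117000²) = 117000 Ω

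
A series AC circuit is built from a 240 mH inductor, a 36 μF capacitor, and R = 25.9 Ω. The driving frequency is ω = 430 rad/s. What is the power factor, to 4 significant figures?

X_L = ωL = 103.2 Ω
X_C = 1/(ωC) = 64.60 Ω
Net reactance X = X_L − X_C = 38.60 Ω
Z = 25.90 + j38.60 Ω
|Z| = √(25.90² + 38.60²) = 46.48 Ω
∠Z = arctan(38.60/25.90) = 56.14°
cos φ = cos(56.14°) = 0.5572

0.5572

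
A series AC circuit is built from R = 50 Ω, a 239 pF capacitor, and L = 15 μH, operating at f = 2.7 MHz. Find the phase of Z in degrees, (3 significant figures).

ω = 2πf = 1.696e+07 rad/s
X_L = ωL = 254 Ω
X_C = 1/(ωC) = 247 Ω
Net reactance X = X_L − X_C = 7.83 Ω
Z = 50.0 + j7.83 Ω
|Z| = √(50.0² + 7.83²) = 50.6 Ω
∠Z = arctan(7.83/50.0) = 8.90°

8.90°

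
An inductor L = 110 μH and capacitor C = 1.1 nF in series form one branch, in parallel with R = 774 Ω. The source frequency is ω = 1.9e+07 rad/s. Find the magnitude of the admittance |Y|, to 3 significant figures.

X_L = ωL = 2090 Ω
X_C = 1/(ωC) = 47.8 Ω
Branch 1: Z₁ = R = 774 Ω
Branch 2 (series LC): Z₂ = j(X_L − X_C) = j2040 Ω
Parallel: Z = Z₁Z₂/(Z₁+Z₂), |Z| = 724 Ω, ∠Z = 20.8°
|Y| = 1/|Z| = 1.38 mS

1.38 mS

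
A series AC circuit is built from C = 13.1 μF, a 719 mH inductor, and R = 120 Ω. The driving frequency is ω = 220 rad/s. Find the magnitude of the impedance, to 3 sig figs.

X_L = ωL = 158 Ω
X_C = 1/(ωC) = 347 Ω
Net reactance X = X_L − X_C = -189 Ω
Z = 120 − j189 Ω
|Z| = √(120² + 189²) = 224 Ω

224 Ω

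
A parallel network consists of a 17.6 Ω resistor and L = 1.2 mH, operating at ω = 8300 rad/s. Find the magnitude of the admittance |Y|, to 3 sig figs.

X_L = ωL = 9.96 Ω
Parallel: admittances add. Y = 1/R + 1/(jωL)
Y = (0.0568 − j0.100) S
|Y| = 0.115 S → |Z| = 1/|Y| = 8.67 Ω, ∠Z = −∠Y = 60.5°

115 mS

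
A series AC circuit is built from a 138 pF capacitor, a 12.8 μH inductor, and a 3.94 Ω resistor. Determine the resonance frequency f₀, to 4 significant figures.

3.787 MHz

ω₀ = 1/√(LC) = 1/√(1.28e-05 × 1.38e-10) = 2.379e+07 rad/s
f₀ = ω₀/(2π) = 3.787 MHz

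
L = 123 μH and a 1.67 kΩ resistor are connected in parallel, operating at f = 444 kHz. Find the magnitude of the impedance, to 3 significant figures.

336 Ω

ω = 2πf = 2.79e+06 rad/s
X_L = ωL = 343 Ω
Parallel: admittances add. Y = 1/R + 1/(jωL)
Y = (0.000599 − j0.00291) S
|Y| = 0.00298 S → |Z| = 1/|Y| = 336 Ω, ∠Z = −∠Y = 78.4°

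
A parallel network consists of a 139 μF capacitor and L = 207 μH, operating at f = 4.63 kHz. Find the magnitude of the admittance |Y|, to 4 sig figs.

ω = 2πf = 29090 rad/s
X_L = ωL = 6.022 Ω
X_C = 1/(ωC) = 0.2473 Ω
Parallel: admittances add. Y = 1/(jωL) + jωC
Y = (0 + j3.878) S
|Y| = 3.878 S → |Z| = 1/|Y| = 0.2579 Ω, ∠Z = −∠Y = -90.00°

3.878 S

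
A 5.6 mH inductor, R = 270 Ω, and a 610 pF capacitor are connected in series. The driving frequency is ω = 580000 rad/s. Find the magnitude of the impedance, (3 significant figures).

X_L = ωL = 3250 Ω
X_C = 1/(ωC) = 2830 Ω
Net reactance X = X_L − X_C = 422 Ω
Z = 270 + j422 Ω
|Z| = √(270² + 422²) = 501 Ω

501 Ω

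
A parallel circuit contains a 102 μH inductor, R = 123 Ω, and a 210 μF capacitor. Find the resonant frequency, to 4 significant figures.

ω₀ = 1/√(LC) = 1/√(0.000102 × 0.00021) = 6833 rad/s
f₀ = ω₀/(2π) = 1.087 kHz

1.087 kHz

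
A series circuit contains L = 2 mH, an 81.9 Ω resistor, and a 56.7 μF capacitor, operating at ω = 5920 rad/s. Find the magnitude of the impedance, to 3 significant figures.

X_L = ωL = 11.8 Ω
X_C = 1/(ωC) = 2.98 Ω
Net reactance X = X_L − X_C = 8.86 Ω
Z = 81.9 + j8.86 Ω
|Z| = √(81.9² + 8.86²) = 82.4 Ω

82.4 Ω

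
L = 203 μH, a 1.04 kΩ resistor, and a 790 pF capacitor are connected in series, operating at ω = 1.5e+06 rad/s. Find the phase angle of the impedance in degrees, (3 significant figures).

X_L = ωL = 304 Ω
X_C = 1/(ωC) = 844 Ω
Net reactance X = X_L − X_C = -539 Ω
Z = 1040 − j539 Ω
|Z| = √(1040² + 539²) = 1170 Ω
∠Z = arctan(-539/1040) = -27.4°

-27.4°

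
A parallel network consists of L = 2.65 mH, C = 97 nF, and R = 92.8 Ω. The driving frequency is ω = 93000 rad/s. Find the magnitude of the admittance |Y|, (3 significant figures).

X_L = ωL = 246 Ω
X_C = 1/(ωC) = 111 Ω
Parallel: admittances add. Y = 1/R + 1/(jωL) + jωC
Y = (0.0108 + j0.00496) S
|Y| = 0.0119 S → |Z| = 1/|Y| = 84.3 Ω, ∠Z = −∠Y = -24.7°

11.9 mS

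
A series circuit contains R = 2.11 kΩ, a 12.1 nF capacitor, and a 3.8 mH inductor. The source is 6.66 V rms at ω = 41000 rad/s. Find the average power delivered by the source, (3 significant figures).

11.8 mW

X_L = ωL = 156 Ω
X_C = 1/(ωC) = 2020 Ω
Net reactance X = X_L − X_C = -1860 Ω
Z = 2110 − j1860 Ω
|Z| = √(2110² + 1860²) = 2810 Ω
∠Z = arctan(-1860/2110) = -41.4°
I = V/|Z| = 2.37 mA
P = VI cos φ = 6.66 × 0.00237 × cos(-41.4°) = 11.8 mW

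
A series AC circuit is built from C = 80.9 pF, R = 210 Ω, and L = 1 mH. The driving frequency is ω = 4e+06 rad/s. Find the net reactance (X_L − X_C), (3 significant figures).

910 Ω

X_L = ωL = 4000 Ω
X_C = 1/(ωC) = 3090 Ω
X = 4000 − 3090 = 910 Ω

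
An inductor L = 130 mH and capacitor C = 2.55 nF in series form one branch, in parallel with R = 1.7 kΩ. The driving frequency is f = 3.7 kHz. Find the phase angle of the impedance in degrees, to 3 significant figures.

ω = 2πf = 23250 rad/s
X_L = ωL = 3020 Ω
X_C = 1/(ωC) = 16900 Ω
Branch 1: Z₁ = R = 1700 Ω
Branch 2 (series LC): Z₂ = j(X_L − X_C) = −j13800 Ω
Parallel: Z = Z₁Z₂/(Z₁+Z₂), |Z| = 1690 Ω, ∠Z = -7.00°

-7.00°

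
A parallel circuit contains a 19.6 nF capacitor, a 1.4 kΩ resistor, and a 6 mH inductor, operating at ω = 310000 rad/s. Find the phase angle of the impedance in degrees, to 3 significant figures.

X_L = ωL = 1860 Ω
X_C = 1/(ωC) = 165 Ω
Parallel: admittances add. Y = 1/R + 1/(jωL) + jωC
Y = (0.000714 + j0.00554) S
|Y| = 0.00558 S → |Z| = 1/|Y| = 179 Ω, ∠Z = −∠Y = -82.7°

-82.7°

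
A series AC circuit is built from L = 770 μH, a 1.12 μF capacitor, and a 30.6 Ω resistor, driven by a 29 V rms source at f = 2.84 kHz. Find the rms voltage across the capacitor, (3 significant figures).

30.6 V

ω = 2πf = 17840 rad/s
X_L = ωL = 13.7 Ω
X_C = 1/(ωC) = 50.0 Ω
Net reactance X = X_L − X_C = -36.3 Ω
Z = 30.6 − j36.3 Ω
|Z| = √(30.6² + 36.3²) = 47.5 Ω
I = V/|Z| = 611 mA
V_C = I·|Z_C| = 0.611 × 50.0 = 30.6 V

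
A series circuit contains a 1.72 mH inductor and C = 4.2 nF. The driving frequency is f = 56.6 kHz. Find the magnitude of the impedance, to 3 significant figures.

ω = 2πf = 355600 rad/s
X_L = ωL = 612 Ω
X_C = 1/(ωC) = 670 Ω
Net reactance X = X_L − X_C = -57.8 Ω
Z = − j57.8 Ω
|Z| = √(0² + 57.8²) = 57.8 Ω

57.8 Ω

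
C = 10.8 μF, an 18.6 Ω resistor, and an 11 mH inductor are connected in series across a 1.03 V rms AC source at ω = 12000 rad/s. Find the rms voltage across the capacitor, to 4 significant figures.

0.06324 V

X_L = ωL = 132.0 Ω
X_C = 1/(ωC) = 7.716 Ω
Net reactance X = X_L − X_C = 124.3 Ω
Z = 18.60 + j124.3 Ω
|Z| = √(18.60² + 124.3²) = 125.7 Ω
I = V/|Z| = 8.196 mA
V_C = I·|Z_C| = 0.008196 × 7.716 = 0.06324 V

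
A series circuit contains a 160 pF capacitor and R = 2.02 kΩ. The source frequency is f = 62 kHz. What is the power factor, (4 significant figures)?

0.1249

ω = 2πf = 389600 rad/s
X_C = 1/(ωC) = 16040 Ω
Z = 2020 − j16040 Ω
|Z| = √(2020² + 16040²) = 16170 Ω
∠Z = arctan(-16040/2020) = -82.82°
cos φ = cos(-82.82°) = 0.1249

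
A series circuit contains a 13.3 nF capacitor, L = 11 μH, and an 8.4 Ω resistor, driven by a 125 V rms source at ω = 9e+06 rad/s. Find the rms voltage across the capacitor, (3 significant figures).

11.5 V

X_L = ωL = 99.0 Ω
X_C = 1/(ωC) = 8.35 Ω
Net reactance X = X_L − X_C = 90.6 Ω
Z = 8.40 + j90.6 Ω
|Z| = √(8.40² + 90.6²) = 91.0 Ω
I = V/|Z| = 1.37 A
V_C = I·|Z_C| = 1.37 × 8.35 = 11.5 V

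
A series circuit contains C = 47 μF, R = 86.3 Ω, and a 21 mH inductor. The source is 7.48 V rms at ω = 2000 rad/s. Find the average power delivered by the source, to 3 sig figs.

X_L = ωL = 42.0 Ω
X_C = 1/(ωC) = 10.6 Ω
Net reactance X = X_L − X_C = 31.4 Ω
Z = 86.3 + j31.4 Ω
|Z| = √(86.3² + 31.4²) = 91.8 Ω
∠Z = arctan(31.4/86.3) = 20.0°
I = V/|Z| = 81.5 mA
P = VI cos φ = 7.48 × 0.0815 × cos(20.0°) = 573 mW

573 mW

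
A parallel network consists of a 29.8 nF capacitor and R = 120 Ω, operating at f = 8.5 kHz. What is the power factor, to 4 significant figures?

ω = 2πf = 53410 rad/s
X_C = 1/(ωC) = 628.3 Ω
Parallel: admittances add. Y = 1/R + jωC
Y = (0.008333 + j0.001592) S
|Y| = 0.008484 S → |Z| = 1/|Y| = 117.9 Ω, ∠Z = −∠Y = -10.81°
cos φ = cos(-10.81°) = 0.9822

0.9822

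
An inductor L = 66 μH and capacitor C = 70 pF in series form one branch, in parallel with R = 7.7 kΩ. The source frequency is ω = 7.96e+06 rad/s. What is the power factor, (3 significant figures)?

X_L = ωL = 525 Ω
X_C = 1/(ωC) = 1790 Ω
Branch 1: Z₁ = R = 7700 Ω
Branch 2 (series LC): Z₂ = j(X_L − X_C) = −j1270 Ω
Parallel: Z = Z₁Z₂/(Z₁+Z₂), |Z| = 1250 Ω, ∠Z = -80.6°
cos φ = cos(-80.6°) = 0.163

0.163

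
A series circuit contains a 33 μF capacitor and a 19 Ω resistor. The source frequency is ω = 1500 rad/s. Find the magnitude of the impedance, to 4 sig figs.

27.73 Ω

X_C = 1/(ωC) = 20.20 Ω
Z = 19.00 − j20.20 Ω
|Z| = √(19.00² + 20.20²) = 27.73 Ω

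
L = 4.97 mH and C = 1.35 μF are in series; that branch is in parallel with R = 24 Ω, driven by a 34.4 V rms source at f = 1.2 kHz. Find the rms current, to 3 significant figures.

1.54 A

ω = 2πf = 7540 rad/s
X_L = ωL = 37.5 Ω
X_C = 1/(ωC) = 98.2 Ω
Branch 1: Z₁ = R = 24.0 Ω
Branch 2 (series LC): Z₂ = j(X_L − X_C) = −j60.8 Ω
Parallel: Z = Z₁Z₂/(Z₁+Z₂), |Z| = 22.3 Ω, ∠Z = -21.6°
I = V/|Z| = 34.4/22.3 = 1.54 A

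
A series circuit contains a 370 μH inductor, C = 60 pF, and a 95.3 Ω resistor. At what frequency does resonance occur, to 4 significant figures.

ω₀ = 1/√(LC) = 1/√(0.00037 × 6e-11) = 6.712e+06 rad/s
f₀ = ω₀/(2π) = 1.068 MHz

1.068 MHz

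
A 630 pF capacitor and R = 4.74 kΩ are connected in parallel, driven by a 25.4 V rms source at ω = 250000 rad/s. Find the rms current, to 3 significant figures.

X_C = 1/(ωC) = 6350 Ω
Parallel: admittances add. Y = 1/R + jωC
Y = (0.000211 + j0.000158) S
|Y| = 0.000263 S → |Z| = 1/|Y| = 3800 Ω, ∠Z = −∠Y = -36.7°
I = V/|Z| = 25.4/3800 = 6.69 mA

6.69 mA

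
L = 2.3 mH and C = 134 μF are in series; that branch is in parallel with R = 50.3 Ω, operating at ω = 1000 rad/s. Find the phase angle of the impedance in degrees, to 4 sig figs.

X_L = ωL = 2.300 Ω
X_C = 1/(ωC) = 7.463 Ω
Branch 1: Z₁ = R = 50.30 Ω
Branch 2 (series LC): Z₂ = j(X_L − X_C) = −j5.163 Ω
Parallel: Z = Z₁Z₂/(Z₁+Z₂), |Z| = 5.136 Ω, ∠Z = -84.14°

-84.14°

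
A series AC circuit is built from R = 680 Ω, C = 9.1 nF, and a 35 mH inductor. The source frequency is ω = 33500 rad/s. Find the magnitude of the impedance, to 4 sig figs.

2215 Ω

X_L = ωL = 1172 Ω
X_C = 1/(ωC) = 3280 Ω
Net reactance X = X_L − X_C = -2108 Ω
Z = 680.0 − j2108 Ω
|Z| = √(680.0² + 2108²) = 2215 Ω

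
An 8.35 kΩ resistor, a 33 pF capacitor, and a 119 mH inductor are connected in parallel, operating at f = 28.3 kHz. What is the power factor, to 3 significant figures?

ω = 2πf = 177800 rad/s
X_L = ωL = 21200 Ω
X_C = 1/(ωC) = 170000 Ω
Parallel: admittances add. Y = 1/R + 1/(jωL) + jωC
Y = (0.000120 − j4.14e-05) S
|Y| = 0.000127 S → |Z| = 1/|Y| = 7890 Ω, ∠Z = −∠Y = 19.1°
cos φ = cos(19.1°) = 0.945

0.945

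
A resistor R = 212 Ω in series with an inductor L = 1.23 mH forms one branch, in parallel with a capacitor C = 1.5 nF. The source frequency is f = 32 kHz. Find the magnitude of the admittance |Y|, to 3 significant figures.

ω = 2πf = 201100 rad/s
X_L = ωL = 247 Ω
X_C = 1/(ωC) = 3320 Ω
Branch 1 (R+jX_L): Z₁ = 212 + j247 Ω, |Z₁| = 326 Ω
Branch 2 (−jX_C): Z₂ = −j3320 Ω
Parallel: Z = Z₁Z₂/(Z₁+Z₂), |Z| = 351 Ω, ∠Z = 45.4°
|Y| = 1/|Z| = 2.85 mS

2.85 mS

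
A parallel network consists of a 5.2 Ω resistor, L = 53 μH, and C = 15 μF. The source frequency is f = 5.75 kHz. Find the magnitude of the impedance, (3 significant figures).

5.17 Ω

ω = 2πf = 36130 rad/s
X_L = ωL = 1.91 Ω
X_C = 1/(ωC) = 1.85 Ω
Parallel: admittances add. Y = 1/R + 1/(jωL) + jωC
Y = (0.192 + j0.0197) S
|Y| = 0.193 S → |Z| = 1/|Y| = 5.17 Ω, ∠Z = −∠Y = -5.84°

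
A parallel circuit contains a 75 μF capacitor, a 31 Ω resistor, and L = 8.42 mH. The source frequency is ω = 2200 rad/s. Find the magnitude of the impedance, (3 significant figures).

8.65 Ω

X_L = ωL = 18.5 Ω
X_C = 1/(ωC) = 6.06 Ω
Parallel: admittances add. Y = 1/R + 1/(jωL) + jωC
Y = (0.0323 + j0.111) S
|Y| = 0.116 S → |Z| = 1/|Y| = 8.65 Ω, ∠Z = −∠Y = -73.8°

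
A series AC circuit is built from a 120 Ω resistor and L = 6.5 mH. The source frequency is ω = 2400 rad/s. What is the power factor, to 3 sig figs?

0.992

X_L = ωL = 15.6 Ω
Z = 120 + j15.6 Ω
|Z| = √(120² + 15.6²) = 121 Ω
∠Z = arctan(15.6/120) = 7.41°
cos φ = cos(7.41°) = 0.992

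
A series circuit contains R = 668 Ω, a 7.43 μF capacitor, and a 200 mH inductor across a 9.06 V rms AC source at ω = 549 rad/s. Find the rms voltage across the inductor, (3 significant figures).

1.46 V

X_L = ωL = 110 Ω
X_C = 1/(ωC) = 245 Ω
Net reactance X = X_L − X_C = -135 Ω
Z = 668 − j135 Ω
|Z| = √(668² + 135²) = 682 Ω
I = V/|Z| = 13.3 mA
V_L = I·|Z_L| = 0.0133 × 110 = 1.46 V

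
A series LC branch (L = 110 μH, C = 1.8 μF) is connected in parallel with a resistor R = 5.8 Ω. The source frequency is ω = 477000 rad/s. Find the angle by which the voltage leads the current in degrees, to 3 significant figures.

6.45°

X_L = ωL = 52.5 Ω
X_C = 1/(ωC) = 1.16 Ω
Branch 1: Z₁ = R = 5.80 Ω
Branch 2 (series LC): Z₂ = j(X_L − X_C) = j51.3 Ω
Parallel: Z = Z₁Z₂/(Z₁+Z₂), |Z| = 5.76 Ω, ∠Z = 6.45°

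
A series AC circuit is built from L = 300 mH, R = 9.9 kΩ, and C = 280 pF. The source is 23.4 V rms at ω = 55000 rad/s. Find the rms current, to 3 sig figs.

473 μA

X_L = ωL = 16500 Ω
X_C = 1/(ωC) = 64900 Ω
Net reactance X = X_L − X_C = -48400 Ω
Z = 9900 − j48400 Ω
|Z| = √(9900² + 48400²) = 49400 Ω
I = V/|Z| = 23.4/49400 = 473 μA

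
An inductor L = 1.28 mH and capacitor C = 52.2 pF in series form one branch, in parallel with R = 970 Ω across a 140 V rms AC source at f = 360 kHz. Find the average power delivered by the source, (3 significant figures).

20.2 W

ω = 2πf = 2.262e+06 rad/s
X_L = ωL = 2900 Ω
X_C = 1/(ωC) = 8470 Ω
Branch 1: Z₁ = R = 970 Ω
Branch 2 (series LC): Z₂ = j(X_L − X_C) = −j5570 Ω
Parallel: Z = Z₁Z₂/(Z₁+Z₂), |Z| = 956 Ω, ∠Z = -9.87°
I = V/|Z| = 146 mA
P = VI cos φ = 140 × 0.146 × cos(-9.87°) = 20.2 W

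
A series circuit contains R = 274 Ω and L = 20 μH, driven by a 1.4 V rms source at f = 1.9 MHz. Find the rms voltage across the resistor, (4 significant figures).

ω = 2πf = 1.194e+07 rad/s
X_L = ωL = 238.8 Ω
Z = 274.0 + j238.8 Ω
|Z| = √(274.0² + 238.8²) = 363.4 Ω
I = V/|Z| = 3.852 mA
V_R = I·|Z_R| = 0.003852 × 274.0 = 1.055 V

1.055 V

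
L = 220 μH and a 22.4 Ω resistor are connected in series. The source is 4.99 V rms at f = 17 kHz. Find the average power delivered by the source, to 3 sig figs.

ω = 2πf = 106800 rad/s
X_L = ωL = 23.5 Ω
Z = 22.4 + j23.5 Ω
|Z| = √(22.4² + 23.5²) = 32.5 Ω
∠Z = arctan(23.5/22.4) = 46.4°
I = V/|Z| = 154 mA
P = VI cos φ = 4.99 × 0.154 × cos(46.4°) = 529 mW

529 mW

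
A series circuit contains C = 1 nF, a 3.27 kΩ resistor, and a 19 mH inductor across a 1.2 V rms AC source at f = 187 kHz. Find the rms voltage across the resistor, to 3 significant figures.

ω = 2πf = 1.175e+06 rad/s
X_L = ωL = 22300 Ω
X_C = 1/(ωC) = 851 Ω
Net reactance X = X_L − X_C = 21500 Ω
Z = 3270 + j21500 Ω
|Z| = √(3270² + 21500²) = 21700 Ω
I = V/|Z| = 55.2 μA
V_R = I·|Z_R| = 5.52e-05 × 3270 = 0.181 V

0.181 V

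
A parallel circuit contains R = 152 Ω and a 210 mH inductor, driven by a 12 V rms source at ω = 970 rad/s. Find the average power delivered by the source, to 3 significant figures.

947 mW

X_L = ωL = 204 Ω
Parallel: admittances add. Y = 1/R + 1/(jωL)
Y = (0.00658 − j0.00491) S
|Y| = 0.00821 S → |Z| = 1/|Y| = 122 Ω, ∠Z = −∠Y = 36.7°
I = V/|Z| = 98.5 mA
P = VI cos φ = 12 × 0.0985 × cos(36.7°) = 947 mW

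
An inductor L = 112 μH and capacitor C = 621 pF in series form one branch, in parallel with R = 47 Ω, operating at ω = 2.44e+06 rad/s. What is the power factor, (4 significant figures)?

0.9927

X_L = ωL = 273.3 Ω
X_C = 1/(ωC) = 660.0 Ω
Branch 1: Z₁ = R = 47.00 Ω
Branch 2 (series LC): Z₂ = j(X_L − X_C) = −j386.7 Ω
Parallel: Z = Z₁Z₂/(Z₁+Z₂), |Z| = 46.66 Ω, ∠Z = -6.930°
cos φ = cos(-6.930°) = 0.9927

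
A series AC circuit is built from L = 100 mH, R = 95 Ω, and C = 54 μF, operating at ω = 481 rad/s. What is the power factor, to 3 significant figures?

X_L = ωL = 48.1 Ω
X_C = 1/(ωC) = 38.5 Ω
Net reactance X = X_L − X_C = 9.60 Ω
Z = 95.0 + j9.60 Ω
|Z| = √(95.0² + 9.60²) = 95.5 Ω
∠Z = arctan(9.60/95.0) = 5.77°
cos φ = cos(5.77°) = 0.995

0.995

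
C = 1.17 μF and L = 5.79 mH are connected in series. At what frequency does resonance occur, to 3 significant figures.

1.93 kHz

ω₀ = 1/√(LC) = 1/√(0.00579 × 1.17e-06) = 12150 rad/s
f₀ = ω₀/(2π) = 1.93 kHz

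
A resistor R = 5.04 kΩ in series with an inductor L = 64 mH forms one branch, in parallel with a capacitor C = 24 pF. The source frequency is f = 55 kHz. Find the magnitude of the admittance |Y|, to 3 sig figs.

36.0 μS

ω = 2πf = 345600 rad/s
X_L = ωL = 22100 Ω
X_C = 1/(ωC) = 121000 Ω
Branch 1 (R+jX_L): Z₁ = 5040 + j22100 Ω, |Z₁| = 22700 Ω
Branch 2 (−jX_C): Z₂ = −j121000 Ω
Parallel: Z = Z₁Z₂/(Z₁+Z₂), |Z| = 27700 Ω, ∠Z = 74.2°
|Y| = 1/|Z| = 36.0 μS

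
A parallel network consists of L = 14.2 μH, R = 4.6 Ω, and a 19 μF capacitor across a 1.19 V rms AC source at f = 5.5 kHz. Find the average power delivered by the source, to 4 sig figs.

ω = 2πf = 34560 rad/s
X_L = ωL = 0.4907 Ω
X_C = 1/(ωC) = 1.523 Ω
Parallel: admittances add. Y = 1/R + 1/(jωL) + jωC
Y = (0.2174 − j1.381) S
|Y| = 1.398 S → |Z| = 1/|Y| = 0.7152 Ω, ∠Z = −∠Y = 81.06°
I = V/|Z| = 1.664 A
P = VI cos φ = 1.19 × 1.664 × cos(81.06°) = 307.8 mW

307.8 mW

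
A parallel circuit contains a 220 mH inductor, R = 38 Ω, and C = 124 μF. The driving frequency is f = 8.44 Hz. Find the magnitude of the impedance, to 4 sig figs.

11.99 Ω

ω = 2πf = 53.03 rad/s
X_L = ωL = 11.67 Ω
X_C = 1/(ωC) = 152.1 Ω
Parallel: admittances add. Y = 1/R + 1/(jωL) + jωC
Y = (0.02632 − j0.07914) S
|Y| = 0.08340 S → |Z| = 1/|Y| = 11.99 Ω, ∠Z = −∠Y = 71.61°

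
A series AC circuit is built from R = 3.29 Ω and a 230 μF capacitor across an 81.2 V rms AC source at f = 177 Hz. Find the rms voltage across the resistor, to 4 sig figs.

52.28 V

ω = 2πf = 1112 rad/s
X_C = 1/(ωC) = 3.909 Ω
Z = 3.290 − j3.909 Ω
|Z| = √(3.290² + 3.909²) = 5.110 Ω
I = V/|Z| = 15.89 A
V_R = I·|Z_R| = 15.89 × 3.290 = 52.28 V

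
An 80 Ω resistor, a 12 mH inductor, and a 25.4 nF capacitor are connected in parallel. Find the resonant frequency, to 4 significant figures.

ω₀ = 1/√(LC) = 1/√(0.012 × 2.54e-08) = 57280 rad/s
f₀ = ω₀/(2π) = 9.116 kHz

9.116 kHz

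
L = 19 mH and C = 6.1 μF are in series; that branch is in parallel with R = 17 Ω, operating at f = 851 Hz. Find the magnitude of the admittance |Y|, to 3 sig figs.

60.5 mS

ω = 2πf = 5347 rad/s
X_L = ωL = 102 Ω
X_C = 1/(ωC) = 30.7 Ω
Branch 1: Z₁ = R = 17.0 Ω
Branch 2 (series LC): Z₂ = j(X_L − X_C) = j70.9 Ω
Parallel: Z = Z₁Z₂/(Z₁+Z₂), |Z| = 16.5 Ω, ∠Z = 13.5°
|Y| = 1/|Z| = 60.5 mS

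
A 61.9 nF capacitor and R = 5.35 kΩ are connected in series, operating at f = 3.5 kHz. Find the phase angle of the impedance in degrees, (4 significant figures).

-7.818°

ω = 2πf = 21990 rad/s
X_C = 1/(ωC) = 734.6 Ω
Z = 5350 − j734.6 Ω
|Z| = √(5350² + 734.6²) = 5400 Ω
∠Z = arctan(-734.6/5350) = -7.818°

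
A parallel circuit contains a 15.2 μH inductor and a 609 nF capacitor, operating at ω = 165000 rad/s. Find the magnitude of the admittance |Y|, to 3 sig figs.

X_L = ωL = 2.51 Ω
X_C = 1/(ωC) = 9.95 Ω
Parallel: admittances add. Y = 1/(jωL) + jωC
Y = (0 − j0.298) S
|Y| = 0.298 S → |Z| = 1/|Y| = 3.35 Ω, ∠Z = −∠Y = 90.0°

298 mS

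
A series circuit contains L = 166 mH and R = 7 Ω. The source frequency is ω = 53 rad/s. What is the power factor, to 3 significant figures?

0.623

X_L = ωL = 8.80 Ω
Z = 7.00 + j8.80 Ω
|Z| = √(7.00² + 8.80²) = 11.2 Ω
∠Z = arctan(8.80/7.00) = 51.5°
cos φ = cos(51.5°) = 0.623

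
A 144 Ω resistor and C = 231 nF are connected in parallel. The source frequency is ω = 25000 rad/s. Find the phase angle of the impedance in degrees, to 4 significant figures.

-39.75°

X_C = 1/(ωC) = 173.2 Ω
Parallel: admittances add. Y = 1/R + jωC
Y = (0.006944 + j0.005775) S
|Y| = 0.009032 S → |Z| = 1/|Y| = 110.7 Ω, ∠Z = −∠Y = -39.75°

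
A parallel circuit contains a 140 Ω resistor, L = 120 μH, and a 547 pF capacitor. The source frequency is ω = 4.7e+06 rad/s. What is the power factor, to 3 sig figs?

X_L = ωL = 564 Ω
X_C = 1/(ωC) = 389 Ω
Parallel: admittances add. Y = 1/R + 1/(jωL) + jωC
Y = (0.00714 + j0.000798) S
|Y| = 0.00719 S → |Z| = 1/|Y| = 139 Ω, ∠Z = −∠Y = -6.37°
cos φ = cos(-6.37°) = 0.994

0.994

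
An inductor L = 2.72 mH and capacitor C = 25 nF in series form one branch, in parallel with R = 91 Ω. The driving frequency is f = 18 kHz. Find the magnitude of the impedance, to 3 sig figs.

ω = 2πf = 113100 rad/s
X_L = ωL = 308 Ω
X_C = 1/(ωC) = 354 Ω
Branch 1: Z₁ = R = 91.0 Ω
Branch 2 (series LC): Z₂ = j(X_L − X_C) = −j46.1 Ω
Parallel: Z = Z₁Z₂/(Z₁+Z₂), |Z| = 41.1 Ω, ∠Z = -63.2°

41.1 Ω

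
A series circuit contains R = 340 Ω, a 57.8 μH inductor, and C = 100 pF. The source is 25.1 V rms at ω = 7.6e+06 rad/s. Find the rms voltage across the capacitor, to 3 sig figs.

X_L = ωL = 439 Ω
X_C = 1/(ωC) = 1320 Ω
Net reactance X = X_L − X_C = -877 Ω
Z = 340 − j877 Ω
|Z| = √(340² + 877²) = 940 Ω
I = V/|Z| = 26.7 mA
V_C = I·|Z_C| = 0.0267 × 1320 = 35.1 V

35.1 V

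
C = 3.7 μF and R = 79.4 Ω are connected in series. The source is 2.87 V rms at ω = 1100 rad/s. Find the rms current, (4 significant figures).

X_C = 1/(ωC) = 245.7 Ω
Z = 79.40 − j245.7 Ω
|Z| = √(79.40² + 245.7²) = 258.2 Ω
I = V/|Z| = 2.87/258.2 = 11.11 mA

11.11 mA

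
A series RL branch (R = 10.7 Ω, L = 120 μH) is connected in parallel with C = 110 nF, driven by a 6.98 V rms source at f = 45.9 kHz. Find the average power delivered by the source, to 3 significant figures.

ω = 2πf = 288400 rad/s
X_L = ωL = 34.6 Ω
X_C = 1/(ωC) = 31.5 Ω
Branch 1 (R+jX_L): Z₁ = 10.7 + j34.6 Ω, |Z₁| = 36.2 Ω
Branch 2 (−jX_C): Z₂ = −j31.5 Ω
Parallel: Z = Z₁Z₂/(Z₁+Z₂), |Z| = 103 Ω, ∠Z = -33.3°
I = V/|Z| = 68.1 mA
P = VI cos φ = 6.98 × 0.0681 × cos(-33.3°) = 397 mW

397 mW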